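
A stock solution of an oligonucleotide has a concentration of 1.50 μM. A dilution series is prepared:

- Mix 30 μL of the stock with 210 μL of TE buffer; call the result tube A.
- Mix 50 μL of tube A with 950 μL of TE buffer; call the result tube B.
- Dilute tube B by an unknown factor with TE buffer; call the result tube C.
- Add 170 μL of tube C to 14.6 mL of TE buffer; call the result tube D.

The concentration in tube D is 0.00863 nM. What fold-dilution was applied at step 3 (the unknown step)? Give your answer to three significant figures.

12.5-fold

Step 1: 30 μL + 210 μL = 240 μL total → factor 240/30 = 8
Step 2: 50 μL + 950 μL = 1000 μL total → factor 1000/50 = 20
Step 3: unknown factor x
Step 4: 170 μL + 14.6 mL = 14770 μL total → factor 14770/170 = 86.882
Product of known-step factors = 13901
Overall factor = 1.50 μM / (0.00863 nM) = 1.7381 × 10^5
x = 1.7381 × 10^5 / 13901 = 12.5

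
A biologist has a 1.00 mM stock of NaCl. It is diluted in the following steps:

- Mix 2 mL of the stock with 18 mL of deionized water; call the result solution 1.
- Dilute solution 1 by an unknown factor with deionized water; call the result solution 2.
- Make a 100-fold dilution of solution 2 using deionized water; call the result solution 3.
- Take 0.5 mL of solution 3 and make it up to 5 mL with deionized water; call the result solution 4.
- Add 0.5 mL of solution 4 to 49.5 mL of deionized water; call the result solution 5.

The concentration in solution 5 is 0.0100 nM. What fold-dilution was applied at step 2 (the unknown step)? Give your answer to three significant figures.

100-fold

Step 1: 2 mL + 18 mL = 20 mL total → factor 20/2 = 10
Step 2: unknown factor x
Step 3: 100-fold → factor 100
Step 4: 0.5 mL brought to 5 mL → factor 5/0.5 = 10
Step 5: 0.5 mL + 49.5 mL = 50 mL total → factor 50/0.5 = 100
Product of known-step factors = 1 × 10^6
Overall factor = 1.00 mM / (0.0100 nM) = 1 × 10^8
x = 1 × 10^8 / 1 × 10^6 = 100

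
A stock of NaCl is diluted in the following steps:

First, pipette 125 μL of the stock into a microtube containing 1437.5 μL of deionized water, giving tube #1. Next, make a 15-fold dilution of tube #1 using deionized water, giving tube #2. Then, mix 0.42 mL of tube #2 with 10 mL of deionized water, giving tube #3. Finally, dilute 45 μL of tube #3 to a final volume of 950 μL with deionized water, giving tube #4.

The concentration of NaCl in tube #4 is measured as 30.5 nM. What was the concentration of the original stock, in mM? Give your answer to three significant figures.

Step 1: 125 μL + 1437.5 μL = 1562.5 μL total → factor 1562.5/125 = 12.5
Step 2: 15-fold → factor 15
Step 3: 0.42 mL + 10 mL = 10.42 mL total → factor 10.42/0.42 = 24.81
Step 4: 45 μL brought to 950 μL → factor 950/45 = 21.111
Overall dilution factor = 12.5 × 15 × 24.81 × 21.111 = 98204
Stock = 30.5 nM × 98204 = 2.995 × 10^6 nM = 3.00 mM

3.00 mM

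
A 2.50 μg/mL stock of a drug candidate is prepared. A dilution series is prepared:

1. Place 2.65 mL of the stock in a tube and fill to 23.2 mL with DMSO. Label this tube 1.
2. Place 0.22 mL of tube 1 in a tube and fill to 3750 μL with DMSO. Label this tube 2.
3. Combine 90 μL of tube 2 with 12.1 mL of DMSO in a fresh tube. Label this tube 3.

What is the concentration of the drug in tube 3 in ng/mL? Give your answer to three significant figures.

0.124 ng/mL

Step 1: 2.65 mL brought to 23.2 mL → factor 23.2/2.65 = 8.7547
Step 2: 0.22 mL brought to 3750 μL → factor 3.75/0.22 = 17.045
Step 3: 90 μL + 12.1 mL = 12190 μL total → factor 12190/90 = 135.44
Overall dilution factor = 8.7547 × 17.045 × 135.44 = 20212
Final = 2.50 μg/mL / 20212 = 0.0001237 μg/mL = 0.124 ng/mL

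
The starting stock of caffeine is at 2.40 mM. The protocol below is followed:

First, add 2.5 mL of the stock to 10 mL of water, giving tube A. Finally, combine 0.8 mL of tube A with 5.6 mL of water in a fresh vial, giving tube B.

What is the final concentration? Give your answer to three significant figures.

0.0600 mM

Step 1: 2.5 mL + 10 mL = 12.5 mL total → factor 12.5/2.5 = 5
Step 2: 0.8 mL + 5.6 mL = 6.4 mL total → factor 6.4/0.8 = 8
Overall dilution factor = 5 × 8 = 40
Final = 2.40 mM / 40 = 0.0600 mM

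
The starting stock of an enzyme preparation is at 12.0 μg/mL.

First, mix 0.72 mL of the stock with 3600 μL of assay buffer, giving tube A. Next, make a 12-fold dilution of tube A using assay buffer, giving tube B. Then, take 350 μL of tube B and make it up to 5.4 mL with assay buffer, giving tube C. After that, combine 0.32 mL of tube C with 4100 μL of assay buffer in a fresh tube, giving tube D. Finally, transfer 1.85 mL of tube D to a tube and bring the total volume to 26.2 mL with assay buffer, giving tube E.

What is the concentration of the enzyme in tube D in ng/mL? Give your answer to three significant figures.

Step 1: 0.72 mL + 3600 μL = 4.32 mL total → factor 4.32/0.72 = 6
Step 2: 12-fold → factor 12
Step 3: 350 μL brought to 5.4 mL → factor 5400/350 = 15.429
Step 4: 0.32 mL + 4100 μL = 4.42 mL total → factor 4.42/0.32 = 13.812
Dilution factor through tube D = 6 × 12 × 15.429 × 13.812 = 15344
[tube D] = 12.0 μg/mL / 15344 = 0.0007821 μg/mL = 0.782 ng/mL

0.782 ng/mL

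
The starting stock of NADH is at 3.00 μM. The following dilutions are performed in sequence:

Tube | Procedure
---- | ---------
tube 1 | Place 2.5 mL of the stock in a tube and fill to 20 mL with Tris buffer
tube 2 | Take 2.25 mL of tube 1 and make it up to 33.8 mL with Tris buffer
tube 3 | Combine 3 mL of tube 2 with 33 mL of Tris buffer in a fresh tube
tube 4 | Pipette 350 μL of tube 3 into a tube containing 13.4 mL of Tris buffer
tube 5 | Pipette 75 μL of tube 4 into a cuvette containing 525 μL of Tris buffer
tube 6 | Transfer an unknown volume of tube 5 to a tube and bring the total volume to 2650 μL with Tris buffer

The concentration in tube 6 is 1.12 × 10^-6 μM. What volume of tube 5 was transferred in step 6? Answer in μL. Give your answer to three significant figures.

Step 1: 2.5 mL brought to 20 mL → factor 20/2.5 = 8
Step 2: 2.25 mL brought to 33.8 mL → factor 33.8/2.25 = 15.022
Step 3: 3 mL + 33 mL = 36 mL total → factor 36/3 = 12
Step 4: 350 μL + 13.4 mL = 13750 μL total → factor 13750/350 = 39.286
Step 5: 75 μL + 525 μL = 600 μL total → factor 600/75 = 8
Step 6: v brought to 2650 μL → factor = 2650 μL/v
Product of known-step factors = 4.5324 × 10^5
Overall factor = 3.00 μM / (1.12 × 10^-6 μM) = 2.6786 × 10^6
Step-6 factor = 2.6786 × 10^6 / 4.5324 × 10^5 = 5.9098
v = 2650 μL / 5.9098 = 448 μL

448 μL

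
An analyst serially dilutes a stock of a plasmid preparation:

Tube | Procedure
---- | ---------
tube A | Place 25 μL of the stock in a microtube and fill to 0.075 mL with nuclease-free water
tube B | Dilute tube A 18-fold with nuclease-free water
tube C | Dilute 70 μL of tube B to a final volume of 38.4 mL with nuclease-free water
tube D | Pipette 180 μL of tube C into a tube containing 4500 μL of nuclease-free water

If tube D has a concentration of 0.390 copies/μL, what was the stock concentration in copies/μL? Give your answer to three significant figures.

Step 1: 25 μL brought to 0.075 mL → factor 75/25 = 3
Step 2: 18-fold → factor 18
Step 3: 70 μL brought to 38.4 mL → factor 38400/70 = 548.57
Step 4: 180 μL + 4500 μL = 4680 μL total → factor 4680/180 = 26
Overall dilution factor = 3 × 18 × 548.57 × 26 = 7.7019 × 10^5
Stock = 0.390 copies/μL × 7.7019 × 10^5 = 3.00 × 10^5 copies/μL

3.00 × 10^5 copies/μL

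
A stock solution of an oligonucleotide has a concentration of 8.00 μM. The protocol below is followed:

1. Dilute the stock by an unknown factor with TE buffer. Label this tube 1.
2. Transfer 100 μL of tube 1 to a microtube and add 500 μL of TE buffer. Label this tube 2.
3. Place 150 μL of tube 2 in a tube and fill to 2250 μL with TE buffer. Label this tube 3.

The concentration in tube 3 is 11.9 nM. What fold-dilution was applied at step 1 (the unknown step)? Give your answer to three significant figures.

Step 1: unknown factor x
Step 2: 100 μL + 500 μL = 600 μL total → factor 600/100 = 6
Step 3: 150 μL brought to 2250 μL → factor 2250/150 = 15
Product of known-step factors = 90
Overall factor = 8.00 μM / (11.9 nM) = 672.27
x = 672.27 / 90 = 7.47

7.47-fold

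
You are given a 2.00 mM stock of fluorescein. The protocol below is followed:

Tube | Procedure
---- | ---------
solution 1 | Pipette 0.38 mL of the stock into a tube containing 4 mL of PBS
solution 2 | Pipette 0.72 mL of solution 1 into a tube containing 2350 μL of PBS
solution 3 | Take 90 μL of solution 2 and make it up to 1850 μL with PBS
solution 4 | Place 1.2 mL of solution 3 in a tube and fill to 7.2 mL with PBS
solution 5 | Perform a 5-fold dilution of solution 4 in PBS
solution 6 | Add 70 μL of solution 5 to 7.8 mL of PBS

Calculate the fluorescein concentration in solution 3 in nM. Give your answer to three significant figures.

Step 1: 0.38 mL + 4 mL = 4.38 mL total → factor 4.38/0.38 = 11.526
Step 2: 0.72 mL + 2350 μL = 3.07 mL total → factor 3.07/0.72 = 4.2639
Step 3: 90 μL brought to 1850 μL → factor 1850/90 = 20.556
Dilution factor through solution 3 = 11.526 × 4.2639 × 20.556 = 1010.2
[solution 3] = 2.00 mM / 1010.2 = 0.001980 mM = 1.98 × 10^3 nM

1.98 × 10^3 nM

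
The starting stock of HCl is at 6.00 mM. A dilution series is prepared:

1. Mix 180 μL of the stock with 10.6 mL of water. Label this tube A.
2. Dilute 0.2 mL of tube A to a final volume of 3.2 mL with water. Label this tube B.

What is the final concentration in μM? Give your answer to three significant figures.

6.26 μM

Step 1: 180 μL + 10.6 mL = 10780 μL total → factor 10780/180 = 59.889
Step 2: 0.2 mL brought to 3.2 mL → factor 3.2/0.2 = 16
Overall dilution factor = 59.889 × 16 = 958.22
Final = 6.00 mM / 958.22 = 0.006262 mM = 6.26 μM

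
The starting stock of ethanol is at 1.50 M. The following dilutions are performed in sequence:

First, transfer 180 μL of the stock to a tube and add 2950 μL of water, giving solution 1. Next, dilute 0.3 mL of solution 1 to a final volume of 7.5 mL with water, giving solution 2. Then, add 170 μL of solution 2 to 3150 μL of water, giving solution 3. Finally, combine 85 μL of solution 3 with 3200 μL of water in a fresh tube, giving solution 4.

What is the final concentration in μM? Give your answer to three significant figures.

4.57 μM

Step 1: 180 μL + 2950 μL = 3130 μL total → factor 3130/180 = 17.389
Step 2: 0.3 mL brought to 7.5 mL → factor 7.5/0.3 = 25
Step 3: 170 μL + 3150 μL = 3320 μL total → factor 3320/170 = 19.529
Step 4: 85 μL + 3200 μL = 3285 μL total → factor 3285/85 = 38.647
Overall dilution factor = 17.389 × 25 × 19.529 × 38.647 = 3.2811 × 10^5
Final = 1.50 M / 3.2811 × 10^5 = 4.572 × 10^-6 M = 4.57 μM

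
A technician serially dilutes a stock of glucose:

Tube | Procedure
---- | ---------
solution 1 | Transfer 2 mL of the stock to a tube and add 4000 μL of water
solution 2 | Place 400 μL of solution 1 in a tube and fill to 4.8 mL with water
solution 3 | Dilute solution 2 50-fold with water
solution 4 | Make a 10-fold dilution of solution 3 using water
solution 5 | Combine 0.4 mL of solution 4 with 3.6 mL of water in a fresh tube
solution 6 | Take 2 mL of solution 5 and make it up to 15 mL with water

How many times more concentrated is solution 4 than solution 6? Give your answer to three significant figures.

Step 1: 2 mL + 4000 μL = 6 mL total → factor 6/2 = 3
Step 2: 400 μL brought to 4.8 mL → factor 4800/400 = 12
Step 3: 50-fold → factor 50
Step 4: 10-fold → factor 10
Step 5: 0.4 mL + 3.6 mL = 4 mL total → factor 4/0.4 = 10
Step 6: 2 mL brought to 15 mL → factor 15/2 = 7.5
Dilution factor to solution 4 = 18000; to solution 6 = 1.35 × 10^6
[solution 4]/[solution 6] = (factor to solution 6)/(factor to solution 4) = 1.35 × 10^6/18000 = 75.0

75.0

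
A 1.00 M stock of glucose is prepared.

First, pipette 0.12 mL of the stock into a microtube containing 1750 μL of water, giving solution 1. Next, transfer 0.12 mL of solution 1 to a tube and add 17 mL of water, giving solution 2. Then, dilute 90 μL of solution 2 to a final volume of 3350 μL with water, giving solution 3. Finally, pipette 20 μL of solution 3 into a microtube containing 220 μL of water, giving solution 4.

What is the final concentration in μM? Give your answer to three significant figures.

Step 1: 0.12 mL + 1750 μL = 1.87 mL total → factor 1.87/0.12 = 15.583
Step 2: 0.12 mL + 17 mL = 17.12 mL total → factor 17.12/0.12 = 142.67
Step 3: 90 μL brought to 3350 μL → factor 3350/90 = 37.222
Step 4: 20 μL + 220 μL = 240 μL total → factor 240/20 = 12
Overall dilution factor = 15.583 × 142.67 × 37.222 × 12 = 9.9304 × 10^5
Final = 1.00 M / 9.9304 × 10^5 = 1.007 × 10^-6 M = 1.01 μM

1.01 μM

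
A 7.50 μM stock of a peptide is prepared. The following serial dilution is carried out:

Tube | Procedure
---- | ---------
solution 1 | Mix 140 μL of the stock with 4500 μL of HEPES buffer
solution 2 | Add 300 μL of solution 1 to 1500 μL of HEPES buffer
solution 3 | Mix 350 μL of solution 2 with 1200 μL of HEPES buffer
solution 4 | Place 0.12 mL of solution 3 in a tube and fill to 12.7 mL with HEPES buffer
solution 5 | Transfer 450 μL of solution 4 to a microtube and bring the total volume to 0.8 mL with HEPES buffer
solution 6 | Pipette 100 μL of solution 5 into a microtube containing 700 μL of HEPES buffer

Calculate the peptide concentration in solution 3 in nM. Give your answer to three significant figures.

8.52 nM

Step 1: 140 μL + 4500 μL = 4640 μL total → factor 4640/140 = 33.143
Step 2: 300 μL + 1500 μL = 1800 μL total → factor 1800/300 = 6
Step 3: 350 μL + 1200 μL = 1550 μL total → factor 1550/350 = 4.4286
Dilution factor through solution 3 = 33.143 × 6 × 4.4286 = 880.65
[solution 3] = 7.50 μM / 880.65 = 0.008516 μM = 8.52 nM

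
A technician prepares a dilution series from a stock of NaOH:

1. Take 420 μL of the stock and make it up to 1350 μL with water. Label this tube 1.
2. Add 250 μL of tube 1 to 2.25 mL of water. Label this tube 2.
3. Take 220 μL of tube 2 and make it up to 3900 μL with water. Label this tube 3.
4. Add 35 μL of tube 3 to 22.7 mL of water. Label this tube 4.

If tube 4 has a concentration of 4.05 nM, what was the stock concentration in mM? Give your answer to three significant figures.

Step 1: 420 μL brought to 1350 μL → factor 1350/420 = 3.2143
Step 2: 250 μL + 2.25 mL = 2500 μL total → factor 2500/250 = 10
Step 3: 220 μL brought to 3900 μL → factor 3900/220 = 17.727
Step 4: 35 μL + 22.7 mL = 22735 μL total → factor 22735/35 = 649.57
Overall dilution factor = 3.2143 × 10 × 17.727 × 649.57 = 3.7013 × 10^5
Stock = 4.05 nM × 3.7013 × 10^5 = 1.499 × 10^6 nM = 1.50 mM

1.50 mM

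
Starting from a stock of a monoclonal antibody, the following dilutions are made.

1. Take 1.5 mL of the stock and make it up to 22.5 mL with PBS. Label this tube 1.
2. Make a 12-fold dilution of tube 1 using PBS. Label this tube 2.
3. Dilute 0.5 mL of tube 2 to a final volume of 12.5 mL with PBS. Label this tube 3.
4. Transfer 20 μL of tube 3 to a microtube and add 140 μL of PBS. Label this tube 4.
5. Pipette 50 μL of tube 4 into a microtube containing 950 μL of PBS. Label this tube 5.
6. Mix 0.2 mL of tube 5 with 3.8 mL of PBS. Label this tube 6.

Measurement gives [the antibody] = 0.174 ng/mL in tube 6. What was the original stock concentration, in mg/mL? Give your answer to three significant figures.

Step 1: 1.5 mL brought to 22.5 mL → factor 22.5/1.5 = 15
Step 2: 12-fold → factor 12
Step 3: 0.5 mL brought to 12.5 mL → factor 12.5/0.5 = 25
Step 4: 20 μL + 140 μL = 160 μL total → factor 160/20 = 8
Step 5: 50 μL + 950 μL = 1000 μL total → factor 1000/50 = 20
Step 6: 0.2 mL + 3.8 mL = 4 mL total → factor 4/0.2 = 20
Overall dilution factor = 15 × 12 × 25 × 8 × 20 × 20 = 1.44 × 10^7
Stock = 0.174 ng/mL × 1.44 × 10^7 = 2.506 × 10^6 ng/mL = 2.51 mg/mL

2.51 mg/mL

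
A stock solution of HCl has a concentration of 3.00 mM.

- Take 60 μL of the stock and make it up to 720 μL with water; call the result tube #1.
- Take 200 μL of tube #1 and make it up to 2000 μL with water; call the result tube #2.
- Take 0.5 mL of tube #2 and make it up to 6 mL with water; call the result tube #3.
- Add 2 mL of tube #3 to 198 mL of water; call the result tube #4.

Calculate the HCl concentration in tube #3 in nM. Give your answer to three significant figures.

Step 1: 60 μL brought to 720 μL → factor 720/60 = 12
Step 2: 200 μL brought to 2000 μL → factor 2000/200 = 10
Step 3: 0.5 mL brought to 6 mL → factor 6/0.5 = 12
Dilution factor through tube #3 = 12 × 10 × 12 = 1440
[tube #3] = 3.00 mM / 1440 = 0.002083 mM = 2.08 × 10^3 nM

2.08 × 10^3 nM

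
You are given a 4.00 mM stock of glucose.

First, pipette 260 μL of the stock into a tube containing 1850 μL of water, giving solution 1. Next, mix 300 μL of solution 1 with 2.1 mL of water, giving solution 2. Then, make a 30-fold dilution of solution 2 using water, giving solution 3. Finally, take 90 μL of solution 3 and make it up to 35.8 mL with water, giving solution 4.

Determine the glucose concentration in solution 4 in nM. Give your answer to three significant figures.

Step 1: 260 μL + 1850 μL = 2110 μL total → factor 2110/260 = 8.1154
Step 2: 300 μL + 2.1 mL = 2400 μL total → factor 2400/300 = 8
Step 3: 30-fold → factor 30
Step 4: 90 μL brought to 35.8 mL → factor 35800/90 = 397.78
Overall dilution factor = 8.1154 × 8 × 30 × 397.78 = 7.7475 × 10^5
Final = 4.00 mM / 7.7475 × 10^5 = 5.163 × 10^-6 mM = 5.16 nM

5.16 nM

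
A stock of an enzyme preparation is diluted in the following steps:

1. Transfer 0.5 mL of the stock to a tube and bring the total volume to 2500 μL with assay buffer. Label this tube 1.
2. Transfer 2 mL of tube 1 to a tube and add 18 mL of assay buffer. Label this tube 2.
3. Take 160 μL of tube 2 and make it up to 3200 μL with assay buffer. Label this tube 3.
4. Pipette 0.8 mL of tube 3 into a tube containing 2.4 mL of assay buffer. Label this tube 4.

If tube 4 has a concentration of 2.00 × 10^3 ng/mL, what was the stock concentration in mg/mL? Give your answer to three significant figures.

Step 1: 0.5 mL brought to 2500 μL → factor 2.5/0.5 = 5
Step 2: 2 mL + 18 mL = 20 mL total → factor 20/2 = 10
Step 3: 160 μL brought to 3200 μL → factor 3200/160 = 20
Step 4: 0.8 mL + 2.4 mL = 3.2 mL total → factor 3.2/0.8 = 4
Overall dilution factor = 5 × 10 × 20 × 4 = 4000
Stock = 2.00 × 10^3 ng/mL × 4000 = 8.000 × 10^6 ng/mL = 8.00 mg/mL

8.00 mg/mL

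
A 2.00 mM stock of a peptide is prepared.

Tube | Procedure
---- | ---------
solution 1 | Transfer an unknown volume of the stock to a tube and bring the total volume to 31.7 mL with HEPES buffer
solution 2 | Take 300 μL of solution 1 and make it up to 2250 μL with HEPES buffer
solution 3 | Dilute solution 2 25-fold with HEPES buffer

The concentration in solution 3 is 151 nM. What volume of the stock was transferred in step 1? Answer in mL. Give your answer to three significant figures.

0.449 mL

Step 1: v brought to 31.7 mL → factor = 31.7 mL/v
Step 2: 300 μL brought to 2250 μL → factor 2250/300 = 7.5
Step 3: 25-fold → factor 25
Product of known-step factors = 187.5
Overall factor = 2.00 mM / (151 nM) = 13245
Step-1 factor = 13245 / 187.5 = 70.64
v = 31.7 mL / 70.64 = 0.449 mL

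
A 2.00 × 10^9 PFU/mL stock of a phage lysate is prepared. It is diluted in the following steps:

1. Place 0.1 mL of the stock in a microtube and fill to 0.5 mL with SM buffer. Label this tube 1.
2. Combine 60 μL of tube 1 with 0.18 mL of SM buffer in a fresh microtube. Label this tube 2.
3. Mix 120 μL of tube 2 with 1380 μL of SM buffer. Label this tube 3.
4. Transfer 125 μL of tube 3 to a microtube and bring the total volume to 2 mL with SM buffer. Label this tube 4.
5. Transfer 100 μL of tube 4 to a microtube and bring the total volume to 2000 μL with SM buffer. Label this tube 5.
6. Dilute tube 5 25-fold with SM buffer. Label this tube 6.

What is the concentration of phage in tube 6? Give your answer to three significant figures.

1.00 × 10^3 PFU/mL

Step 1: 0.1 mL brought to 0.5 mL → factor 0.5/0.1 = 5
Step 2: 60 μL + 0.18 mL = 240 μL total → factor 240/60 = 4
Step 3: 120 μL + 1380 μL = 1500 μL total → factor 1500/120 = 12.5
Step 4: 125 μL brought to 2 mL → factor 2000/125 = 16
Step 5: 100 μL brought to 2000 μL → factor 2000/100 = 20
Step 6: 25-fold → factor 25
Overall dilution factor = 5 × 4 × 12.5 × 16 × 20 × 25 = 2 × 10^6
Final = 2.00 × 10^9 PFU/mL / 2 × 10^6 = 1.00 × 10^3 PFU/mL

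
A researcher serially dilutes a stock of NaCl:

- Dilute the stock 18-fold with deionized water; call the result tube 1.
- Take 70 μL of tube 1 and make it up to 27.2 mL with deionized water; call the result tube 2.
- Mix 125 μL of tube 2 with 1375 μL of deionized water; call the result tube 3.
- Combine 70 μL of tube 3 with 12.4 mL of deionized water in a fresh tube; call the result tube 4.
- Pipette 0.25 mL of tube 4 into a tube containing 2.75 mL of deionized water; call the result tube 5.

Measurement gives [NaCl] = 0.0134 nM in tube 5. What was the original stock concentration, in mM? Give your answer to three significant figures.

2.40 mM

Step 1: 18-fold → factor 18
Step 2: 70 μL brought to 27.2 mL → factor 27200/70 = 388.57
Step 3: 125 μL + 1375 μL = 1500 μL total → factor 1500/125 = 12
Step 4: 70 μL + 12.4 mL = 12470 μL total → factor 12470/70 = 178.14
Step 5: 0.25 mL + 2.75 mL = 3 mL total → factor 3/0.25 = 12
Overall dilution factor = 18 × 388.57 × 12 × 178.14 × 12 = 1.7942 × 10^8
Stock = 0.0134 nM × 1.7942 × 10^8 = 2.404 × 10^6 nM = 2.40 mM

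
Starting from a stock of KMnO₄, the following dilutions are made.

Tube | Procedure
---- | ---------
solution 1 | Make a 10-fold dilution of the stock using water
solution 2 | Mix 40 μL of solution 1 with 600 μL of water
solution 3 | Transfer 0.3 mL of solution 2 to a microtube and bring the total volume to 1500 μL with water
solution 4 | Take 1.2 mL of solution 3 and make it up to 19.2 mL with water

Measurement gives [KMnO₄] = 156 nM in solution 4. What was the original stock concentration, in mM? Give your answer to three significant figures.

2.00 mM

Step 1: 10-fold → factor 10
Step 2: 40 μL + 600 μL = 640 μL total → factor 640/40 = 16
Step 3: 0.3 mL brought to 1500 μL → factor 1.5/0.3 = 5
Step 4: 1.2 mL brought to 19.2 mL → factor 19.2/1.2 = 16
Overall dilution factor = 10 × 16 × 5 × 16 = 12800
Stock = 156 nM × 12800 = 1.997 × 10^6 nM = 2.00 mM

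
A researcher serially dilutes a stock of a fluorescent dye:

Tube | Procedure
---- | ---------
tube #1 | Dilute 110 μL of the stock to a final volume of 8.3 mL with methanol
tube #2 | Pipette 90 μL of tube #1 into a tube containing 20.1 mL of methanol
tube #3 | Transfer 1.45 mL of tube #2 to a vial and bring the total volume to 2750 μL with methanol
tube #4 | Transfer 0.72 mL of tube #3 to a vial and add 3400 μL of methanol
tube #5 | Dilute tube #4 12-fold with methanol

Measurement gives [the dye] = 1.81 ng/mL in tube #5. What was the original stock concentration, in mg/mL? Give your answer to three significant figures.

3.99 mg/mL

Step 1: 110 μL brought to 8.3 mL → factor 8300/110 = 75.455
Step 2: 90 μL + 20.1 mL = 20190 μL total → factor 20190/90 = 224.33
Step 3: 1.45 mL brought to 2750 μL → factor 2.75/1.45 = 1.8966
Step 4: 0.72 mL + 3400 μL = 4.12 mL total → factor 4.12/0.72 = 5.7222
Step 5: 12-fold → factor 12
Overall dilution factor = 75.455 × 224.33 × 1.8966 × 5.7222 × 12 = 2.2044 × 10^6
Stock = 1.81 ng/mL × 2.2044 × 10^6 = 3.990 × 10^6 ng/mL = 3.99 mg/mL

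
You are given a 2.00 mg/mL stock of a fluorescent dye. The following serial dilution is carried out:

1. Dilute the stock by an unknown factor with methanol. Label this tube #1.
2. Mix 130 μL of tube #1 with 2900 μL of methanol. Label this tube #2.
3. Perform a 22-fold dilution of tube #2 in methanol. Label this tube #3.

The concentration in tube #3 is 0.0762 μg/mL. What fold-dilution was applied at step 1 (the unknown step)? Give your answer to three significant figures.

51.2-fold

Step 1: unknown factor x
Step 2: 130 μL + 2900 μL = 3030 μL total → factor 3030/130 = 23.308
Step 3: 22-fold → factor 22
Product of known-step factors = 512.77
Overall factor = 2.00 mg/mL / (0.0762 μg/mL) = 26247
x = 26247 / 512.77 = 51.2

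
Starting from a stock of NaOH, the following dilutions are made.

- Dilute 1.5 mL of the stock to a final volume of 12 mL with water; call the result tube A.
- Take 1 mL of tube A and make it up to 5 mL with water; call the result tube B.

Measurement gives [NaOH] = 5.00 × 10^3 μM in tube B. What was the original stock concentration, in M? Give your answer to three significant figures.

Step 1: 1.5 mL brought to 12 mL → factor 12/1.5 = 8
Step 2: 1 mL brought to 5 mL → factor 5/1 = 5
Overall dilution factor = 8 × 5 = 40
Stock = 5.00 × 10^3 μM × 40 = 2.000 × 10^5 μM = 0.200 M

0.200 M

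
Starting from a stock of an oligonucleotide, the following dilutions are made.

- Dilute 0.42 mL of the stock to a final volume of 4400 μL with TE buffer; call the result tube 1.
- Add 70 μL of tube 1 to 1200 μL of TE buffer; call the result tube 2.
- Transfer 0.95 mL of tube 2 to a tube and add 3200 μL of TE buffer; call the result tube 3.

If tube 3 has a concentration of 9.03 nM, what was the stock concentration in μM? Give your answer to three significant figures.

Step 1: 0.42 mL brought to 4400 μL → factor 4.4/0.42 = 10.476
Step 2: 70 μL + 1200 μL = 1270 μL total → factor 1270/70 = 18.143
Step 3: 0.95 mL + 3200 μL = 4.15 mL total → factor 4.15/0.95 = 4.3684
Overall dilution factor = 10.476 × 18.143 × 4.3684 = 830.3
Stock = 9.03 nM × 830.3 = 7498 nM = 7.50 μM

7.50 μM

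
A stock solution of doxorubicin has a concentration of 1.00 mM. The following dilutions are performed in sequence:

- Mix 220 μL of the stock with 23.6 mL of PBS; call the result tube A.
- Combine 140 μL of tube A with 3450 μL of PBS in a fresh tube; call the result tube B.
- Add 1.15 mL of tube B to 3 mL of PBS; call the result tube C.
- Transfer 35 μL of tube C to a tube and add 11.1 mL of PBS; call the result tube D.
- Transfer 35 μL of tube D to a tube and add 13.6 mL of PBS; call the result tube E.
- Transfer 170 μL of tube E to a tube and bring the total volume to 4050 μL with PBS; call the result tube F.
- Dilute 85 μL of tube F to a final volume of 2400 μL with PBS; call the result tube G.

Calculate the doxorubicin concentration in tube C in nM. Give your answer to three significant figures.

Step 1: 220 μL + 23.6 mL = 23820 μL total → factor 23820/220 = 108.27
Step 2: 140 μL + 3450 μL = 3590 μL total → factor 3590/140 = 25.643
Step 3: 1.15 mL + 3 mL = 4.15 mL total → factor 4.15/1.15 = 3.6087
Dilution factor through tube C = 108.27 × 25.643 × 3.6087 = 10019
[tube C] = 1.00 mM / 10019 = 9.981 × 10^-5 mM = 99.8 nM

99.8 nM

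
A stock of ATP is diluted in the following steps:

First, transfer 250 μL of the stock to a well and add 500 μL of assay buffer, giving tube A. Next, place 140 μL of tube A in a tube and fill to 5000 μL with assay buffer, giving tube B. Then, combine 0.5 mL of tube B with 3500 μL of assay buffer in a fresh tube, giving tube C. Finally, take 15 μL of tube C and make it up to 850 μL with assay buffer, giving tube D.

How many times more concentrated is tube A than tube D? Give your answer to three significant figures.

1.62 × 10^4

Step 1: 250 μL + 500 μL = 750 μL total → factor 750/250 = 3
Step 2: 140 μL brought to 5000 μL → factor 5000/140 = 35.714
Step 3: 0.5 mL + 3500 μL = 4 mL total → factor 4/0.5 = 8
Step 4: 15 μL brought to 850 μL → factor 850/15 = 56.667
Dilution factor to tube A = 3; to tube D = 48571
[tube A]/[tube D] = (factor to tube D)/(factor to tube A) = 48571/3 = 1.62 × 10^4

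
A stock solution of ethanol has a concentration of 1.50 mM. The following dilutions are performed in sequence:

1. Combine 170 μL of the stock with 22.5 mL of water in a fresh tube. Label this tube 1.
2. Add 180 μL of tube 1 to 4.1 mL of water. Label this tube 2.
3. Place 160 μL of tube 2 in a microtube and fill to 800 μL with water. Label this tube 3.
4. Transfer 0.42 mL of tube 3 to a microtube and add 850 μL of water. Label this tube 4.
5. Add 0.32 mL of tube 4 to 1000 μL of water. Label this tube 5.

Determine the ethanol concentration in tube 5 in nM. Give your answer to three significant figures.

7.59 nM

Step 1: 170 μL + 22.5 mL = 22670 μL total → factor 22670/170 = 133.35
Step 2: 180 μL + 4.1 mL = 4280 μL total → factor 4280/180 = 23.778
Step 3: 160 μL brought to 800 μL → factor 800/160 = 5
Step 4: 0.42 mL + 850 μL = 1.27 mL total → factor 1.27/0.42 = 3.0238
Step 5: 0.32 mL + 1000 μL = 1.32 mL total → factor 1.32/0.32 = 4.125
Overall dilution factor = 133.35 × 23.778 × 5 × 3.0238 × 4.125 = 1.9775 × 10^5
Final = 1.50 mM / 1.9775 × 10^5 = 7.585 × 10^-6 mM = 7.59 nM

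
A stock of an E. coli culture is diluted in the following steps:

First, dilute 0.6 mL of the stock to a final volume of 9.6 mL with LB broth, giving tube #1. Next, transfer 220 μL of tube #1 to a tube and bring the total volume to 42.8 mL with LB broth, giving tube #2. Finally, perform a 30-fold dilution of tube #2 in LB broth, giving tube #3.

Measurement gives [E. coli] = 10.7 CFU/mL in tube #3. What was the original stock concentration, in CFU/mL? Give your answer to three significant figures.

9.99 × 10^5 CFU/mL

Step 1: 0.6 mL brought to 9.6 mL → factor 9.6/0.6 = 16
Step 2: 220 μL brought to 42.8 mL → factor 42800/220 = 194.55
Step 3: 30-fold → factor 30
Overall dilution factor = 16 × 194.55 × 30 = 93382
Stock = 10.7 CFU/mL × 93382 = 9.99 × 10^5 CFU/mL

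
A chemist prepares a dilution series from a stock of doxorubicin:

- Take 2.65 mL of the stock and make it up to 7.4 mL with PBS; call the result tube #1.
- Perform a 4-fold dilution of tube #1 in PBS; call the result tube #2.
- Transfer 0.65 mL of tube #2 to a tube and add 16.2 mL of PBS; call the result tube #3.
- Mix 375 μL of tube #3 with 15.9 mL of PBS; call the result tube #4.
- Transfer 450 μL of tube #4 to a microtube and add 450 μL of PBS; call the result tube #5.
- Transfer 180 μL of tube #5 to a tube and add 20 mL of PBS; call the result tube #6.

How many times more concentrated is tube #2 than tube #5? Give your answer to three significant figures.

Step 1: 2.65 mL brought to 7.4 mL → factor 7.4/2.65 = 2.7925
Step 2: 4-fold → factor 4
Step 3: 0.65 mL + 16.2 mL = 16.85 mL total → factor 16.85/0.65 = 25.923
Step 4: 375 μL + 15.9 mL = 16275 μL total → factor 16275/375 = 43.4
Step 5: 450 μL + 450 μL = 900 μL total → factor 900/450 = 2
Dilution factor to tube #2 = 11.17; to tube #5 = 25133
[tube #2]/[tube #5] = (factor to tube #5)/(factor to tube #2) = 25133/11.17 = 2.25 × 10^3

2.25 × 10^3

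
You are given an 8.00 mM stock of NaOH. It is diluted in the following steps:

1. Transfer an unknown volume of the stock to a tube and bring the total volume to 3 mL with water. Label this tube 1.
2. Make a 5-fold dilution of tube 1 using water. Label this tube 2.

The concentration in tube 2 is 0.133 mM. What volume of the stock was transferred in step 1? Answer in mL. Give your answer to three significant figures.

0.249 mL

Step 1: v brought to 3 mL → factor = 3 mL/v
Step 2: 5-fold → factor 5
Product of known-step factors = 5
Overall factor = 8.00 mM / (0.133 mM) = 60.15
Step-1 factor = 60.15 / 5 = 12.03
v = 3 mL / 12.03 = 0.249 mL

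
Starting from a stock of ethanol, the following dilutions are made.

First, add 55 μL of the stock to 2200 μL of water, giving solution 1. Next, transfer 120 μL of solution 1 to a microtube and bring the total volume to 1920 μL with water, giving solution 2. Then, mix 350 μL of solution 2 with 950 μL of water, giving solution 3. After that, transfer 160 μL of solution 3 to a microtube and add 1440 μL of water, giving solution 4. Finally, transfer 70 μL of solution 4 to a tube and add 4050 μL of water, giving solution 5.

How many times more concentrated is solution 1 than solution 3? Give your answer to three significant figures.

Step 1: 55 μL + 2200 μL = 2255 μL total → factor 2255/55 = 41
Step 2: 120 μL brought to 1920 μL → factor 1920/120 = 16
Step 3: 350 μL + 950 μL = 1300 μL total → factor 1300/350 = 3.7143
Dilution factor to solution 1 = 41; to solution 3 = 2436.6
[solution 1]/[solution 3] = (factor to solution 3)/(factor to solution 1) = 2436.6/41 = 59.4

59.4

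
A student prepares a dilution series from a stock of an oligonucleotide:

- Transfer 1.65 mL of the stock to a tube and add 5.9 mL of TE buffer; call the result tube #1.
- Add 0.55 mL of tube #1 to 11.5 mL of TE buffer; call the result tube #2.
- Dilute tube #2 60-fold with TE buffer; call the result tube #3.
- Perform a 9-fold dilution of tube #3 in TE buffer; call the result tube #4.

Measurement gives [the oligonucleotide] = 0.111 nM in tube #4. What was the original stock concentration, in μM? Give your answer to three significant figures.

6.01 μM

Step 1: 1.65 mL + 5.9 mL = 7.55 mL total → factor 7.55/1.65 = 4.5758
Step 2: 0.55 mL + 11.5 mL = 12.05 mL total → factor 12.05/0.55 = 21.909
Step 3: 60-fold → factor 60
Step 4: 9-fold → factor 9
Overall dilution factor = 4.5758 × 21.909 × 60 × 9 = 54135
Stock = 0.111 nM × 54135 = 6009 nM = 6.01 μM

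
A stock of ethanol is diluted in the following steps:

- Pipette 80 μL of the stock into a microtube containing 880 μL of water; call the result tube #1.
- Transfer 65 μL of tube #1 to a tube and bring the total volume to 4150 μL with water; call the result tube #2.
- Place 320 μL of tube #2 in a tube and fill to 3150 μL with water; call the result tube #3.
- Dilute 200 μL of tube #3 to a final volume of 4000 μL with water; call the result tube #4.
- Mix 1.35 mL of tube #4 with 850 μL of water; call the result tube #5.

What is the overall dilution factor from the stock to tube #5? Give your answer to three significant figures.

2.46 × 10^5

Step 1: 80 μL + 880 μL = 960 μL total → factor 960/80 = 12
Step 2: 65 μL brought to 4150 μL → factor 4150/65 = 63.846
Step 3: 320 μL brought to 3150 μL → factor 3150/320 = 9.8438
Step 4: 200 μL brought to 4000 μL → factor 4000/200 = 20
Step 5: 1.35 mL + 850 μL = 2.2 mL total → factor 2.2/1.35 = 1.6296
Overall dilution factor = 12 × 63.846 × 9.8438 × 20 × 1.6296 = 2.4581 × 10^5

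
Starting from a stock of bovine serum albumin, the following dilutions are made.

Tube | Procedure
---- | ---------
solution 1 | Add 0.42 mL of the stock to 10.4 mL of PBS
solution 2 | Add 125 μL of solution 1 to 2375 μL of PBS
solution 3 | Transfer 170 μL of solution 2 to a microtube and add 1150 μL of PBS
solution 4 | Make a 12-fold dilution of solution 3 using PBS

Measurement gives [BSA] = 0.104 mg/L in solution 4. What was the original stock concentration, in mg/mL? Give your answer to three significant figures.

4.99 mg/mL

Step 1: 0.42 mL + 10.4 mL = 10.82 mL total → factor 10.82/0.42 = 25.762
Step 2: 125 μL + 2375 μL = 2500 μL total → factor 2500/125 = 20
Step 3: 170 μL + 1150 μL = 1320 μL total → factor 1320/170 = 7.7647
Step 4: 12-fold → factor 12
Overall dilution factor = 25.762 × 20 × 7.7647 × 12 = 48008
Stock = 0.104 mg/L × 48008 = 4993 mg/L = 4.99 mg/mL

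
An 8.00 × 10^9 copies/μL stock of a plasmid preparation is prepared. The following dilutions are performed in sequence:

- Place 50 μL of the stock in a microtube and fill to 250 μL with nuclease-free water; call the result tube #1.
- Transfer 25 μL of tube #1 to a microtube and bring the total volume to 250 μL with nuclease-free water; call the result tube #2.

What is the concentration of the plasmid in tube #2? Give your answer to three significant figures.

1.60 × 10^8 copies/μL

Step 1: 50 μL brought to 250 μL → factor 250/50 = 5
Step 2: 25 μL brought to 250 μL → factor 250/25 = 10
Overall dilution factor = 5 × 10 = 50
Final = 8.00 × 10^9 copies/μL / 50 = 1.60 × 10^8 copies/μL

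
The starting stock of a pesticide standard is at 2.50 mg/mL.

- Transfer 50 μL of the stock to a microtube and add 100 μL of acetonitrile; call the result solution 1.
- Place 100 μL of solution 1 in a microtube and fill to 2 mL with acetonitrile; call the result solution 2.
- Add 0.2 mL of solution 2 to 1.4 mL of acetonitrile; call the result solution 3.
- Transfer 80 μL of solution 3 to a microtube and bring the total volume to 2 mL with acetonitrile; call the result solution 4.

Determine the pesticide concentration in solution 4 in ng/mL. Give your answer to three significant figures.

208 ng/mL

Step 1: 50 μL + 100 μL = 150 μL total → factor 150/50 = 3
Step 2: 100 μL brought to 2 mL → factor 2000/100 = 20
Step 3: 0.2 mL + 1.4 mL = 1.6 mL total → factor 1.6/0.2 = 8
Step 4: 80 μL brought to 2 mL → factor 2000/80 = 25
Overall dilution factor = 3 × 20 × 8 × 25 = 12000
Final = 2.50 mg/mL / 12000 = 0.0002083 mg/mL = 208 ng/mL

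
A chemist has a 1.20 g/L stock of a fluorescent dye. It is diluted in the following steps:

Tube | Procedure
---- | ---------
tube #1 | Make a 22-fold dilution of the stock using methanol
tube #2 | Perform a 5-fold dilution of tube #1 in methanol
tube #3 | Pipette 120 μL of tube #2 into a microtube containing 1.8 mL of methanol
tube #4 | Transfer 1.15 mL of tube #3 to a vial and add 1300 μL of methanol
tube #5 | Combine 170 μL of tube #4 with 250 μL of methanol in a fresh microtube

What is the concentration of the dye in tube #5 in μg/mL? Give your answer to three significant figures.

Step 1: 22-fold → factor 22
Step 2: 5-fold → factor 5
Step 3: 120 μL + 1.8 mL = 1920 μL total → factor 1920/120 = 16
Step 4: 1.15 mL + 1300 μL = 2.45 mL total → factor 2.45/1.15 = 2.1304
Step 5: 170 μL + 250 μL = 420 μL total → factor 420/170 = 2.4706
Overall dilution factor = 22 × 5 × 16 × 2.1304 × 2.4706 = 9263.6
Final = 1.20 g/L / 9263.6 = 0.0001295 g/L = 0.130 μg/mL

0.130 μg/mL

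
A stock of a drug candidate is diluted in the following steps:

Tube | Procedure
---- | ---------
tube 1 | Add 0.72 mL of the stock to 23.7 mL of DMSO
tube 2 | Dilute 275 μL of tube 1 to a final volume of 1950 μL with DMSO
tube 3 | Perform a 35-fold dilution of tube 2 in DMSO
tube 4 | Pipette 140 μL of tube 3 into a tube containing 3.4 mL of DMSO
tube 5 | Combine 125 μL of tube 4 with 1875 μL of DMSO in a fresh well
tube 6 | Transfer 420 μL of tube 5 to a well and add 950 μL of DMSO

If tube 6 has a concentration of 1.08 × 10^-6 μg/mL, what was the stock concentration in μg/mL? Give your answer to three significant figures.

12.0 μg/mL

Step 1: 0.72 mL + 23.7 mL = 24.42 mL total → factor 24.42/0.72 = 33.917
Step 2: 275 μL brought to 1950 μL → factor 1950/275 = 7.0909
Step 3: 35-fold → factor 35
Step 4: 140 μL + 3.4 mL = 3540 μL total → factor 3540/140 = 25.286
Step 5: 125 μL + 1875 μL = 2000 μL total → factor 2000/125 = 16
Step 6: 420 μL + 950 μL = 1370 μL total → factor 1370/420 = 3.2619
Overall dilution factor = 33.917 × 7.0909 × 35 × 25.286 × 16 × 3.2619 = 1.1108 × 10^7
Stock = 1.08 × 10^-6 μg/mL × 1.1108 × 10^7 = 12.0 μg/mL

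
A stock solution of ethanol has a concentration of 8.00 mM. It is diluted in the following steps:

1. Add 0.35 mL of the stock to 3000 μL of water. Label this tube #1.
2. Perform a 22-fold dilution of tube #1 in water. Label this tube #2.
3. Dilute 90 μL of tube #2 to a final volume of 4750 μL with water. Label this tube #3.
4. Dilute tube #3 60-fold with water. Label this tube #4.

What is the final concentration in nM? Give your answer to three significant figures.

12.0 nM

Step 1: 0.35 mL + 3000 μL = 3.35 mL total → factor 3.35/0.35 = 9.5714
Step 2: 22-fold → factor 22
Step 3: 90 μL brought to 4750 μL → factor 4750/90 = 52.778
Step 4: 60-fold → factor 60
Overall dilution factor = 9.5714 × 22 × 52.778 × 60 = 6.6681 × 10^5
Final = 8.00 mM / 6.6681 × 10^5 = 1.200 × 10^-5 mM = 12.0 nM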